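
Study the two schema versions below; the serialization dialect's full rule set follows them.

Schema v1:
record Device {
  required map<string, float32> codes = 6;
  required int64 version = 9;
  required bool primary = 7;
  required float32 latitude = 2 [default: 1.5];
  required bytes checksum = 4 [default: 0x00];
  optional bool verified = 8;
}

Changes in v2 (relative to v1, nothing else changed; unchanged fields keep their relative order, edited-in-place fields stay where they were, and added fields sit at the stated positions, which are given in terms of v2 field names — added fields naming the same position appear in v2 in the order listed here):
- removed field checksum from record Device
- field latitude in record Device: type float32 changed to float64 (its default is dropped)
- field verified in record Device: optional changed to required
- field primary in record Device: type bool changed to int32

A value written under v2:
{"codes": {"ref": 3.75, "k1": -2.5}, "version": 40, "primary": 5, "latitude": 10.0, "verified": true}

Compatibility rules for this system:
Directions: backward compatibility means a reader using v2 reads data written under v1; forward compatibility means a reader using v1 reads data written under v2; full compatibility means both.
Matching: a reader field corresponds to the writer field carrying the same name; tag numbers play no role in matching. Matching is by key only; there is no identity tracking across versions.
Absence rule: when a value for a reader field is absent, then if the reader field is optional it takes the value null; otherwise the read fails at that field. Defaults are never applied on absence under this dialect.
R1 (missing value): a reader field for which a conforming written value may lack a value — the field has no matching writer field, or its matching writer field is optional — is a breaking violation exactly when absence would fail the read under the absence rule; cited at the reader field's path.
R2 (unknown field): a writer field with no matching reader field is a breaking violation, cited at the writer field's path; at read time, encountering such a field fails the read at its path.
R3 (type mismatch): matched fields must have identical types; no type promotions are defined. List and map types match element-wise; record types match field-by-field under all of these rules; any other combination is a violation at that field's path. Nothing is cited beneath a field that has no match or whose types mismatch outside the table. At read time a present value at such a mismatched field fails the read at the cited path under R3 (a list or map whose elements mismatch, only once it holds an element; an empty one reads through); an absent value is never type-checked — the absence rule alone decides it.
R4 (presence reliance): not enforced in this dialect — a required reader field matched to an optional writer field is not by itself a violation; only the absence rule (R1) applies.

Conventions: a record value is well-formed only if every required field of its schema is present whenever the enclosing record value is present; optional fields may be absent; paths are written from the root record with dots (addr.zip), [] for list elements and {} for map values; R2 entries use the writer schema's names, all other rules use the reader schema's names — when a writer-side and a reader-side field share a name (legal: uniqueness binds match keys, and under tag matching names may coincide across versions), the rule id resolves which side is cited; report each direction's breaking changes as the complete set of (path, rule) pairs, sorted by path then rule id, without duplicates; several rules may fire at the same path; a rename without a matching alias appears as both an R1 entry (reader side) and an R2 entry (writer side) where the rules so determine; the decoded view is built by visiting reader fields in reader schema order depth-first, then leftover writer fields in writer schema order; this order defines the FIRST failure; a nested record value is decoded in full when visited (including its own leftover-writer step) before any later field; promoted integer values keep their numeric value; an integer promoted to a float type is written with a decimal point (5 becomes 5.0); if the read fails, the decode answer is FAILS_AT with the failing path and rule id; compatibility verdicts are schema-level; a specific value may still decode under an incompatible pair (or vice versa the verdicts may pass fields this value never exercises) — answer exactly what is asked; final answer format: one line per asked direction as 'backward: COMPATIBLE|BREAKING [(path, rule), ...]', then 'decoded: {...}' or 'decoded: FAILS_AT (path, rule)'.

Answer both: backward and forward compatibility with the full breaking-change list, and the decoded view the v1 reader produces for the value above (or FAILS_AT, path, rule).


backward: BREAKING [(checksum, R2), (latitude, R3), (primary, R3), (verified, R1)]; forward: BREAKING [(checksum, R1), (latitude, R3), (primary, R3)]; decoded: FAILS_AT (primary, R3)

each type pair in Device: writer, then reader
backward on Device — v2 reading data written by v1:
  map<string, float32> -> map<string, float32>, writer required: codes aligns to codes
  int64 -> int64, writer required: version aligns to version
  bool -> int32, writer required: primary aligns to primary
  float32 -> float64, writer required: latitude aligns to latitude
  bool -> bool, writer optional: verified aligns to verified
  leftover writer field: checksum
  rule R2 violated at checksum
  rule R3 violated at latitude
  rule R3 violated at primary
  rule R1 violated at verified
  => 4 violation(s): backward is BREAKING for Device
forward on Device — v1 reading data written by v2:
  map<string, float32> -> map<string, float32>, writer required: codes aligns to codes
  int64 -> int64, writer required: version aligns to version
  int32 -> bool, writer required: primary aligns to primary
  float64 -> float32, writer required: latitude aligns to latitude
  no writer field matches reader checksum
  bool -> bool, writer required: verified aligns to verified
  rule R1 violated at checksum
  rule R3 violated at latitude
  rule R3 violated at primary
  => 3 violation(s): forward is BREAKING for Device
migrating the Device value to v1:
  codes := {"ref": 3.75, "k1": -2.5}
  version := 40
  read fails at primary under R3
  => FAILS_AT (primary, R3)


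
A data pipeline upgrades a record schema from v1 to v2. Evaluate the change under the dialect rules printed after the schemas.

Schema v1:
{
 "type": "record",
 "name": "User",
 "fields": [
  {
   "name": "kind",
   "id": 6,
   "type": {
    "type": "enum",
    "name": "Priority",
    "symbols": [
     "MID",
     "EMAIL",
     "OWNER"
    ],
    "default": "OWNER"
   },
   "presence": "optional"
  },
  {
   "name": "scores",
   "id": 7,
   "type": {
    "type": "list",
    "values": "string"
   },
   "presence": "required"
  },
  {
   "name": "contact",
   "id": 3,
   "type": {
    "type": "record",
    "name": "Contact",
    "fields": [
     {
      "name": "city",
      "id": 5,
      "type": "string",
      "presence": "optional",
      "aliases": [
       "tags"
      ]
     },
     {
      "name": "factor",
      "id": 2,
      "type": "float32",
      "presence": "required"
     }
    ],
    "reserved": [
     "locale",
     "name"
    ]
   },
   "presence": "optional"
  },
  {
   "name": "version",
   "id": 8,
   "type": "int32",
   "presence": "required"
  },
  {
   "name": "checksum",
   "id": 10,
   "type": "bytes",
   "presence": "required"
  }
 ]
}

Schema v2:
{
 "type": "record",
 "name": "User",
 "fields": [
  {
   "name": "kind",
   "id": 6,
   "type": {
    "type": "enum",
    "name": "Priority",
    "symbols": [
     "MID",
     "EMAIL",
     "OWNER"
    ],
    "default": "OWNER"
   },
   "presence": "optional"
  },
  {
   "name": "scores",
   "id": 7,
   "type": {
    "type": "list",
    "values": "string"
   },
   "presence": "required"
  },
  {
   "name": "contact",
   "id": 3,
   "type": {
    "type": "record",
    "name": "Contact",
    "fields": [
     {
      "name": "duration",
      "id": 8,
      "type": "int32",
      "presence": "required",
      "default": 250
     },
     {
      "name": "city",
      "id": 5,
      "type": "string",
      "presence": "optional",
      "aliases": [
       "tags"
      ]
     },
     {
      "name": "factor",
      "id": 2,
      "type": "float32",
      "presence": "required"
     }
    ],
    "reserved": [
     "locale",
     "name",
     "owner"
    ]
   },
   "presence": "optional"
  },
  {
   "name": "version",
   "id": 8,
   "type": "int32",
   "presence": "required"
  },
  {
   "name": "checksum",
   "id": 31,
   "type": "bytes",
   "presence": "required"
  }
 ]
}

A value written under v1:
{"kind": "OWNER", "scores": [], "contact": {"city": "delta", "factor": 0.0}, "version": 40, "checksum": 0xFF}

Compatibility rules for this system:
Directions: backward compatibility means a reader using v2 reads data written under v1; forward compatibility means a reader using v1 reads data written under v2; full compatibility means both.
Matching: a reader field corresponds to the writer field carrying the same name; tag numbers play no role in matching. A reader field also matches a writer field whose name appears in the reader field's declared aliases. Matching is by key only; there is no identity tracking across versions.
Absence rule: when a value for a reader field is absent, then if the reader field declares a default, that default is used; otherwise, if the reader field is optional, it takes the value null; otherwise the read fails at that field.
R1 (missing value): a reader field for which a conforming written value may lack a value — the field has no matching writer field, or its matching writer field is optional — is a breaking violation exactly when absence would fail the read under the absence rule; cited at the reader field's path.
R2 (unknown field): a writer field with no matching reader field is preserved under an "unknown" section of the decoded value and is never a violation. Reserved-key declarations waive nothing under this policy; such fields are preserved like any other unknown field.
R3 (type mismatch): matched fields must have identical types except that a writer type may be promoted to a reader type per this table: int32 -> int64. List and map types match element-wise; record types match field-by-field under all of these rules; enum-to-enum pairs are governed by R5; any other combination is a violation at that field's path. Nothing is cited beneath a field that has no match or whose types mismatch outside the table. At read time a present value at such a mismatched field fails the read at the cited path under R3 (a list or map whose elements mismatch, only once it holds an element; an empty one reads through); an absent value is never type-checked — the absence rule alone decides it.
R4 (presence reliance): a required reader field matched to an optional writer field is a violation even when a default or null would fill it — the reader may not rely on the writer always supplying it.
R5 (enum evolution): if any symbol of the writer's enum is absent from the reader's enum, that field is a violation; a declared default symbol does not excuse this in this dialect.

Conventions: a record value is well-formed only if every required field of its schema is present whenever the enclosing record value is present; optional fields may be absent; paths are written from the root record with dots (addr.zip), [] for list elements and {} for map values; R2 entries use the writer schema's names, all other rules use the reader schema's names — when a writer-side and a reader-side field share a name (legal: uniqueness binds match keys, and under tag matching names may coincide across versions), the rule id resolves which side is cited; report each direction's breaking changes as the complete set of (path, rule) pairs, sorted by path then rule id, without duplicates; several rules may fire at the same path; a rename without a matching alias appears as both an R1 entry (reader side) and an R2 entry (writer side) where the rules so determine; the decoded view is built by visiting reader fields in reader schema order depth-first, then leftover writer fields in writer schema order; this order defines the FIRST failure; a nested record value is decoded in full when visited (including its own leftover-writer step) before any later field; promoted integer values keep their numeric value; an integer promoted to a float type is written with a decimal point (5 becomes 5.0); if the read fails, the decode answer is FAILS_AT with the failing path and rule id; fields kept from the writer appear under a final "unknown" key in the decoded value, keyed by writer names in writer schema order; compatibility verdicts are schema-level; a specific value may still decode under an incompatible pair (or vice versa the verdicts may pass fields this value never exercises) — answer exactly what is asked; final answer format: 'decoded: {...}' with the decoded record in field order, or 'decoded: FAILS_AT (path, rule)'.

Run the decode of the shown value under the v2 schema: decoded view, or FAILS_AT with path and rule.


decoded: {"kind": "OWNER", "scores": [], "contact": {"duration": 250, "city": "delta", "factor": 0.0}, "version": 40, "checksum": 0xFF}

each type pair in User: writer, then reader
decoding the User value with the v2 reader:
  kind := "OWNER"
  scores := []
  contact.duration := 250 (absent -> default)
  contact.city := "delta"
  contact.factor := 0.0
  version := 40
  checksum := 0xFF
  => decoded: {"kind": "OWNER", "scores": [], "contact": {"duration": 250, "city": "delta", "factor": 0.0}, "version": 40, "checksum": 0xFF}
diffs on User not affecting the asked answer:
  field checksum in record User: tag 10 changed to 31 -> triggers nothing under the printed rules; the User answer is the same either way


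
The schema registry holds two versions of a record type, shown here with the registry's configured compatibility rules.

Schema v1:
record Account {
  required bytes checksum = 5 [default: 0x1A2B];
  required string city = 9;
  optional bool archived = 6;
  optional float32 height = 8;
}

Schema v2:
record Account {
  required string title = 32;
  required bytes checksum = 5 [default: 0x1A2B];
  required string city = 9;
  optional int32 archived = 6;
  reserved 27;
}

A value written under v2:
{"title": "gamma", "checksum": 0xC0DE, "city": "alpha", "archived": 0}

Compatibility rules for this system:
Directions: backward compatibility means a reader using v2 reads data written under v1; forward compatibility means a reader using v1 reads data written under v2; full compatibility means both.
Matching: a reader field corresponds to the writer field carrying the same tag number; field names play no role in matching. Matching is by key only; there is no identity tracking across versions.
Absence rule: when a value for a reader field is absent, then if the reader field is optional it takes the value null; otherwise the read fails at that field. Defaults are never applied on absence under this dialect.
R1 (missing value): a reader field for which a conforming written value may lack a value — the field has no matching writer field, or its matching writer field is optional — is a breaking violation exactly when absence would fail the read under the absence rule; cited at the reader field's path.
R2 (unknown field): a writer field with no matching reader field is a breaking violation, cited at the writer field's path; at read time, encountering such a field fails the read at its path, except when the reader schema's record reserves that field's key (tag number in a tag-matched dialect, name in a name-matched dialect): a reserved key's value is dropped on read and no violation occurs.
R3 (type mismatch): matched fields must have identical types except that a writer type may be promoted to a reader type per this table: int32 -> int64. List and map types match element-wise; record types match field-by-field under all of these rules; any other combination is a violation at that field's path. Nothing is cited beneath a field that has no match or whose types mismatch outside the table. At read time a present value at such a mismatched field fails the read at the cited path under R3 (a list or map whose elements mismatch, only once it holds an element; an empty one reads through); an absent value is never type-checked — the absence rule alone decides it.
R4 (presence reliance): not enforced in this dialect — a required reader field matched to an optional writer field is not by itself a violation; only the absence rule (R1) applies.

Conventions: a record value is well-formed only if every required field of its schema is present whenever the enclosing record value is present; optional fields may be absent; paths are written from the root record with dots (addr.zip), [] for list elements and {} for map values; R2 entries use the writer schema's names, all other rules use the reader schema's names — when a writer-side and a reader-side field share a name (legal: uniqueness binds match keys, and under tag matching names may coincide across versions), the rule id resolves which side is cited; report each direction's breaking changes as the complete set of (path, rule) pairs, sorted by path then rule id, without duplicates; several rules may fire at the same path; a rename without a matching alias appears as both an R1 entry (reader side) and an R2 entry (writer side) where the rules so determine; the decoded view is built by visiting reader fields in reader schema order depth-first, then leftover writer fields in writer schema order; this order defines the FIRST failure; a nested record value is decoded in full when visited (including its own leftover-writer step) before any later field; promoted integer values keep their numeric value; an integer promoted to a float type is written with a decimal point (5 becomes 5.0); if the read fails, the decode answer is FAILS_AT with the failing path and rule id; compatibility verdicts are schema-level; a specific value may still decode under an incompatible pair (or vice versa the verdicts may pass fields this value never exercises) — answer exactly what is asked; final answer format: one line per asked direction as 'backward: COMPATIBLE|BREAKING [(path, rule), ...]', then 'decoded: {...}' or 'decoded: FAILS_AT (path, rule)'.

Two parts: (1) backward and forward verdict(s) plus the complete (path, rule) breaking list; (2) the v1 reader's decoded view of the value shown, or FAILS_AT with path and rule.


backward: BREAKING [(archived, R3), (height, R2), (title, R1)]; forward: BREAKING [(archived, R3), (title, R2)]; decoded: FAILS_AT (archived, R3)

the writer's type comes first in each Account pair
backward on Account — v2 reading data written by v1:
  title: no writer match
  checksum: bytes -> bytes, writer required; from checksum
  city: string -> string, writer required; from city
  archived: bool -> int32, writer optional; from archived
  writer height: unknown to reader
  violation R3 at archived
  violation R2 at height
  violation R1 at title
  backward on Account therefore BREAKING (3)
forward on Account — v1 reading data written by v2:
  checksum: bytes -> bytes, writer required; from checksum
  city: string -> string, writer required; from city
  archived: int32 -> bool, writer optional; from archived
  height: no writer match
  writer title: unknown to reader
  violation R3 at archived
  violation R2 at title
  forward on Account therefore BREAKING (2)
migrating the Account value to v1:
  checksum := 0xC0DE
  city := "alpha"
  read fails at archived under R3
  => FAILS_AT (archived, R3)


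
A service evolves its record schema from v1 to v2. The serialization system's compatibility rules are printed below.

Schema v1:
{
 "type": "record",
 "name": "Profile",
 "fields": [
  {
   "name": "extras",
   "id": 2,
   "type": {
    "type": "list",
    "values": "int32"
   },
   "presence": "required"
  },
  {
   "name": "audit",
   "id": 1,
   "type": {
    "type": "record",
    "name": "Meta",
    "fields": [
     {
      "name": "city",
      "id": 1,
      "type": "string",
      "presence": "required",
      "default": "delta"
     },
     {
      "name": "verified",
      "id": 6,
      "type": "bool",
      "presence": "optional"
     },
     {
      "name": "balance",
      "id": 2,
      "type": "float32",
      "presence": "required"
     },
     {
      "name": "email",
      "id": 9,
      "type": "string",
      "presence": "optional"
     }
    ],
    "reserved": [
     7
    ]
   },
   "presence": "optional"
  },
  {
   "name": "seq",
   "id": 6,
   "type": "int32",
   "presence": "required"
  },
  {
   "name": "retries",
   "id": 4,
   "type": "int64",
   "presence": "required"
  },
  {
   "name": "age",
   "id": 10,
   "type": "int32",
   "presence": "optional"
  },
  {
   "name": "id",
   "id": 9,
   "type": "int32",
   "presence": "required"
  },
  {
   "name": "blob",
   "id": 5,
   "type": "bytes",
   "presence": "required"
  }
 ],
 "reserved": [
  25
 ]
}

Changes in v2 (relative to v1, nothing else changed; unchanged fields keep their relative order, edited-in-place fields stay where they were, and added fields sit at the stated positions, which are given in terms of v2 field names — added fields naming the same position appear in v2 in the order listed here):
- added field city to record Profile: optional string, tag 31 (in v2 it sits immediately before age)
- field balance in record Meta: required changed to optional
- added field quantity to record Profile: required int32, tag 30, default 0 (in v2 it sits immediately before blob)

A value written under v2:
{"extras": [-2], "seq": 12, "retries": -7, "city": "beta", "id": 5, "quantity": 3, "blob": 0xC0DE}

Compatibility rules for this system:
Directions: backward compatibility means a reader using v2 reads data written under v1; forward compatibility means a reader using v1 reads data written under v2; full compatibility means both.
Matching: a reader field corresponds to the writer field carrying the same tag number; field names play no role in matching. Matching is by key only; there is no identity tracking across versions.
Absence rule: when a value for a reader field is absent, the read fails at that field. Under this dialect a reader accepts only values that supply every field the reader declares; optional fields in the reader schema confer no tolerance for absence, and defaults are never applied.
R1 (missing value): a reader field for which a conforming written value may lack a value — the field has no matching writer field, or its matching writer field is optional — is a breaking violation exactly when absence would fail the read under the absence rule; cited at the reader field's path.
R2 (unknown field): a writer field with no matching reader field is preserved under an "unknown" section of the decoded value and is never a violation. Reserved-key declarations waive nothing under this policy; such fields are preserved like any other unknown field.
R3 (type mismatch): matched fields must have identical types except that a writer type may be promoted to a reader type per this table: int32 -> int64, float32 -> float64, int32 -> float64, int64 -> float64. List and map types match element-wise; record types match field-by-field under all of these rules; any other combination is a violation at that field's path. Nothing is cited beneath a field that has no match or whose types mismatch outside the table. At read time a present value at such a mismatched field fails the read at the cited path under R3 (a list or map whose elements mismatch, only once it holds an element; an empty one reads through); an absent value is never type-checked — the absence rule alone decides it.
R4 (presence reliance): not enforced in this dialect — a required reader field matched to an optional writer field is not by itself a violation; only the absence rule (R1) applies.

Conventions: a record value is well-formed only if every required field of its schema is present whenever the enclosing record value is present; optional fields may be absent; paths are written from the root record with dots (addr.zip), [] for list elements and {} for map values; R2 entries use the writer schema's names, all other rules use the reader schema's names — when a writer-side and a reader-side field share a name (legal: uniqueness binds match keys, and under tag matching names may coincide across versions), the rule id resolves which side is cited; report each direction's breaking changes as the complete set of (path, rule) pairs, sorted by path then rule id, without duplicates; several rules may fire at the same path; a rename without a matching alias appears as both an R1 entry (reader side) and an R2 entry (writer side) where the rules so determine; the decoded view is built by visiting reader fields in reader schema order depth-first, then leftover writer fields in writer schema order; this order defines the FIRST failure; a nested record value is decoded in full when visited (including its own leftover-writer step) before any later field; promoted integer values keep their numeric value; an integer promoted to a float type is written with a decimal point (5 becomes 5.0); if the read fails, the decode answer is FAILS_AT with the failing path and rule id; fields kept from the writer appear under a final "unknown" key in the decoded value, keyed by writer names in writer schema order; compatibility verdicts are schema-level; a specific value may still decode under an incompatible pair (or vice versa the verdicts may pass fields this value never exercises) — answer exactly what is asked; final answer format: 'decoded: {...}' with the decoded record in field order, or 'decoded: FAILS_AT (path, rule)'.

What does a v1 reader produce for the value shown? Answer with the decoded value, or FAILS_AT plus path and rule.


arrows below run writer -> reader for Profile
decode walk for Profile under reader schema v1:
  extras := [-2]
  read fails at audit under R1 (no fill)
  => FAILS_AT (audit, R1)
diffs on Profile not affecting the asked answer:
  added field quantity to record Profile: required int32, tag 30, default 0 (in v2 it sits immediately before blob) -> changes Profile's schema-level verdicts only — the decode of this value is the same
  field balance in record Meta: required changed to optional -> changes Profile's schema-level verdicts only — the decode of this value is the same
  added field city to record Profile: optional string, tag 31 (in v2 it sits immediately before age) -> changes Profile's schema-level verdicts only — the decode of this value is the same

decoded: FAILS_AT (audit, R1)


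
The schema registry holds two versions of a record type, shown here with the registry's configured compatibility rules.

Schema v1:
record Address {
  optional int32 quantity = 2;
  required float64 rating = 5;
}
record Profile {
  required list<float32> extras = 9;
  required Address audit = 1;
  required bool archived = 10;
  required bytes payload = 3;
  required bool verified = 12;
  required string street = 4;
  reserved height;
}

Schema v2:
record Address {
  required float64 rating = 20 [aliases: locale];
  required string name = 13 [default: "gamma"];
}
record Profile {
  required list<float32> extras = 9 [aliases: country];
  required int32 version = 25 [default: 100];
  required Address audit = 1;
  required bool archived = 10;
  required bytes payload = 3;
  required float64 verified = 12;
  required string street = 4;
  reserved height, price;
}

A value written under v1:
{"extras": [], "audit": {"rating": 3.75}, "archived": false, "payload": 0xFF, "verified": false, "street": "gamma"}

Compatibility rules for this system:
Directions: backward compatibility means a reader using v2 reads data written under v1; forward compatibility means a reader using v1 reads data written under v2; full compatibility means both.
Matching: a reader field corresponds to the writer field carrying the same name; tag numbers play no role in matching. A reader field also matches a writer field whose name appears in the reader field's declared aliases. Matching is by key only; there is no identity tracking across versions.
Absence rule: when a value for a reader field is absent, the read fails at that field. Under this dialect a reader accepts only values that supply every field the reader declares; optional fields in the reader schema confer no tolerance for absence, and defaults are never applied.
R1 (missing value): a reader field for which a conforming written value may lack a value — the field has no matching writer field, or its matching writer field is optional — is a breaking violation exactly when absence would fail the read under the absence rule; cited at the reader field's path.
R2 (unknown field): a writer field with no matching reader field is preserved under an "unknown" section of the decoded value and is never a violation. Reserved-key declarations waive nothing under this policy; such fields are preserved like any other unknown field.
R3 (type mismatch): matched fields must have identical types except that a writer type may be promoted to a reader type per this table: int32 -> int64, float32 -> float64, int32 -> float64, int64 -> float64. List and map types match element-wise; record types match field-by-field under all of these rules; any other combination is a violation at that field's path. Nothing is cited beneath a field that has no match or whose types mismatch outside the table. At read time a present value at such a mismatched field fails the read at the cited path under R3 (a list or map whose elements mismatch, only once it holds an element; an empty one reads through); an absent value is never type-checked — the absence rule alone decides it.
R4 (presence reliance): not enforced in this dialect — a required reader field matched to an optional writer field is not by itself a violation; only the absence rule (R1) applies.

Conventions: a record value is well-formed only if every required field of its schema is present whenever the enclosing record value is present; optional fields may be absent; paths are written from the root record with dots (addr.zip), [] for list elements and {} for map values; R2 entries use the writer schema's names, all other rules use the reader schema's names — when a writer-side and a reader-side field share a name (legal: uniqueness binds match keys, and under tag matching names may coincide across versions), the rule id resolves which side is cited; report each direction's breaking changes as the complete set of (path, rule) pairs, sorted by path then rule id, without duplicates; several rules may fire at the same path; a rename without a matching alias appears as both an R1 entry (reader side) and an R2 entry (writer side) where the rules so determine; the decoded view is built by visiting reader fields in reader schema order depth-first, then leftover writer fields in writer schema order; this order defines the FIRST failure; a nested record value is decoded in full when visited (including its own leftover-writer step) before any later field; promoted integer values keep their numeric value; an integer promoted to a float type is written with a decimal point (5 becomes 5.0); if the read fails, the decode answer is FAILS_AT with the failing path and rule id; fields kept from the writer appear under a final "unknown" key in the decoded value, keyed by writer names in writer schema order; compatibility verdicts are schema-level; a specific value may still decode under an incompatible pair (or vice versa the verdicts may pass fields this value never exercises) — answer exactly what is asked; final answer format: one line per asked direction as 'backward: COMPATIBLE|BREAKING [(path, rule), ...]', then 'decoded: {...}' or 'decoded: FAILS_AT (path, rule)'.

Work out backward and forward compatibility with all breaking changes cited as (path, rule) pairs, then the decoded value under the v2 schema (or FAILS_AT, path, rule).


the writer's type comes first in each Profile pair
backward analysis of Profile with v2 as reader and v1 as writer:
  extras: paired with writer extras (list<float32> -> list<float32>; writer required)
  version has no writer counterpart
  audit: paired with writer audit (Address -> Address; writer required)
  archived: paired with writer archived (bool -> bool; writer required)
  payload: paired with writer payload (bytes -> bytes; writer required)
  verified: paired with writer verified (bool -> float64; writer required)
  street: paired with writer street (string -> string; writer required)
  audit.rating: paired with writer audit.rating (float64 -> float64; writer required)
  audit.name has no writer counterpart
  writer audit.quantity: unknown to reader
  breaking: (audit.name, R1)
  breaking: (verified, R3)
  breaking: (version, R1)
  backward on Profile therefore BREAKING (3)
forward analysis of Profile with v1 as reader and v2 as writer:
  extras: paired with writer extras (list<float32> -> list<float32>; writer required)
  audit: paired with writer audit (Address -> Address; writer required)
  archived: paired with writer archived (bool -> bool; writer required)
  payload: paired with writer payload (bytes -> bytes; writer required)
  verified: paired with writer verified (float64 -> bool; writer required)
  street: paired with writer street (string -> string; writer required)
  writer version: unknown to reader
  audit.quantity has no writer counterpart
  audit.rating: paired with writer audit.rating (float64 -> float64; writer required)
  writer audit.name: unknown to reader
  breaking: (audit.quantity, R1)
  breaking: (verified, R3)
  forward on Profile therefore BREAKING (2)
migrating the Profile value to v2:
  extras := []
  read fails at version under R1 (no fill)
  => FAILS_AT (version, R1)

backward: BREAKING [(audit.name, R1), (verified, R3), (version, R1)]; forward: BREAKING [(audit.quantity, R1), (verified, R3)]; decoded: FAILS_AT (version, R1)


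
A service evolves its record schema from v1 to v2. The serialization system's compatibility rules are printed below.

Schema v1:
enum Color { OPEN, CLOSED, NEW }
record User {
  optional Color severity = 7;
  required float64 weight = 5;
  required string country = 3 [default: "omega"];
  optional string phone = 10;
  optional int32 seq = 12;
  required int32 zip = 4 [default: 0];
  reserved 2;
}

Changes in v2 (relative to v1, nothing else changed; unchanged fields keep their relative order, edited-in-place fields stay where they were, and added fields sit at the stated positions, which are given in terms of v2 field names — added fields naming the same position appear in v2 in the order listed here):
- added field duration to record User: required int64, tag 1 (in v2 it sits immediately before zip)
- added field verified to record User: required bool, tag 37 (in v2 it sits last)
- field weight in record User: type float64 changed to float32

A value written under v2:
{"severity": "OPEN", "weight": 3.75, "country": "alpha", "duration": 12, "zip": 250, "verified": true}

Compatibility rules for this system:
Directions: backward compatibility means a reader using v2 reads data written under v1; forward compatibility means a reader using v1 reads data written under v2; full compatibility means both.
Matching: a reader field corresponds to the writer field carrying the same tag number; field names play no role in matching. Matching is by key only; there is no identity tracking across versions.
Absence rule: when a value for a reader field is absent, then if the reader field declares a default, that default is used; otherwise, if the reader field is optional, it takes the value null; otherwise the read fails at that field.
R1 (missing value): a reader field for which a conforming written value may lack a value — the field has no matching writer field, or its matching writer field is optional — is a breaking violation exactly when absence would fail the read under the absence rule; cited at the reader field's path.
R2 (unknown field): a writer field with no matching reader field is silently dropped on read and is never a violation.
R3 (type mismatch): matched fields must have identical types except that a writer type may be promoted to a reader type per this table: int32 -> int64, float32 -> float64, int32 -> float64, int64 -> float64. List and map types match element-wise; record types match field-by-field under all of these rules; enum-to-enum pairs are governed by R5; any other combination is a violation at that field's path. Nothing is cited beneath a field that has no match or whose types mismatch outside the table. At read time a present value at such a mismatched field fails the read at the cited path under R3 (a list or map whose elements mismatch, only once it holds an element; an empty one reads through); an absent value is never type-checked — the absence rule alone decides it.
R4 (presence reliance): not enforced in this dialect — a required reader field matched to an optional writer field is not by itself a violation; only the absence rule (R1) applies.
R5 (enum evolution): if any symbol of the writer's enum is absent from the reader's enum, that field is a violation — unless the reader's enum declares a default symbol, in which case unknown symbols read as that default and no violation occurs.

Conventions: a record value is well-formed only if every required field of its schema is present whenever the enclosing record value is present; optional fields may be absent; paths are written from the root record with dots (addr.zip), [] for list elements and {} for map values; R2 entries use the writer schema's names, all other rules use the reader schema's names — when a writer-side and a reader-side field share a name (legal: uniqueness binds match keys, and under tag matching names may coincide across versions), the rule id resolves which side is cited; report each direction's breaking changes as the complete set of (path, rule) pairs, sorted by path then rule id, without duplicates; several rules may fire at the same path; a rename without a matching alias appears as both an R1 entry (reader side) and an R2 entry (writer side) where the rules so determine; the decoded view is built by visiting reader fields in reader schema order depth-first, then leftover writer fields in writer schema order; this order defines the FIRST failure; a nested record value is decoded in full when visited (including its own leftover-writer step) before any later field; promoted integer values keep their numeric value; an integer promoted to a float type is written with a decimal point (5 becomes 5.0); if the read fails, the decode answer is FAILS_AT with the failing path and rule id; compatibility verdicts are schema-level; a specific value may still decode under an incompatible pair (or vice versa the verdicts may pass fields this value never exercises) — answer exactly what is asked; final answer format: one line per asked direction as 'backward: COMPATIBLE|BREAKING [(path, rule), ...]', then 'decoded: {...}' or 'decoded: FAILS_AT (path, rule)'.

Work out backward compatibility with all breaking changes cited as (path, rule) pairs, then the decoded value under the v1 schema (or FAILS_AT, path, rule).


backward: BREAKING [(duration, R1), (verified, R1), (weight, R3)]; decoded: {"severity": "OPEN", "weight": 3.75, "country": "alpha", "phone": null, "seq": null, "zip": 250}

arrows below run writer -> reader for User
backward pass over User, reader schema v2, writer schema v1:
  severity: Color -> Color, writer optional; from severity
  weight: float64 -> float32, writer required; from weight
  country: string -> string, writer required; from country
  phone: string -> string, writer optional; from phone
  seq: int32 -> int32, writer optional; from seq
  duration: no writer match
  zip: int32 -> int32, writer required; from zip
  verified: no writer match
  rule R1 violated at duration
  rule R1 violated at verified
  rule R3 violated at weight
  => 3 violation(s): backward is BREAKING for User
decode walk for User under reader schema v1:
  severity := "OPEN"
  weight := 3.75 (float32 -> float64)
  country := "alpha"
  phone := null (absent, optional -> null)
  seq := null (absent, optional -> null)
  zip := 250
  writer duration: unknown -> dropped
  writer verified: unknown -> dropped
  => decoded: {"severity": "OPEN", "weight": 3.75, "country": "alpha", "phone": null, "seq": null, "zip": 250}
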